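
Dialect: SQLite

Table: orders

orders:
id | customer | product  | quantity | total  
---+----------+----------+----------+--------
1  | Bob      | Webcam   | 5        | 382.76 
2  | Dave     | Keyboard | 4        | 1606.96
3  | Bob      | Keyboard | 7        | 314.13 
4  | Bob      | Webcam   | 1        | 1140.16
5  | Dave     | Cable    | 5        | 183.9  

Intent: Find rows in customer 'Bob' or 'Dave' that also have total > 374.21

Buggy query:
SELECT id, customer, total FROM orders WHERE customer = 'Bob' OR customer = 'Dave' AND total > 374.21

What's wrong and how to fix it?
Bug: Without parentheses, AND is evaluated before OR, so the total filter only applies to the 'Dave' branch

Fix: Group the OR with parentheses (or use IN), then AND the threshold

Corrected query:
SELECT id, customer, total FROM orders WHERE (customer = 'Bob' OR customer = 'Dave') AND total > 374.21

Result:
id | customer | total  
---+----------+--------
1  | Bob      | 382.76 
2  | Dave     | 1606.96
4  | Bob      | 1140.16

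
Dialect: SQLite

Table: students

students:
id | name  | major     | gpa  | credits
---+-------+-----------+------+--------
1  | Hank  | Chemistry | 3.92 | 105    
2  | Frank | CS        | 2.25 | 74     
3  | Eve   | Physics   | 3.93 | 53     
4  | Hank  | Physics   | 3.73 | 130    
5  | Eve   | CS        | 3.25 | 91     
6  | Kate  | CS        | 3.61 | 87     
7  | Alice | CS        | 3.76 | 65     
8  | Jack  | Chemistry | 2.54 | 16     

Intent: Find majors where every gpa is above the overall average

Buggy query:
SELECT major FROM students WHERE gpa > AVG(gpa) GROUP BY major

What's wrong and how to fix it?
Bug: WHERE evaluates per row before aggregation, so AVG() is unavailable

Fix: Use a subquery for AVG and a HAVING MIN(...) filter so the condition holds for every row in the group

Corrected query:
SELECT major FROM students GROUP BY major HAVING MIN(gpa) > (SELECT AVG(gpa) FROM students)

Result:
major  
-------
Physics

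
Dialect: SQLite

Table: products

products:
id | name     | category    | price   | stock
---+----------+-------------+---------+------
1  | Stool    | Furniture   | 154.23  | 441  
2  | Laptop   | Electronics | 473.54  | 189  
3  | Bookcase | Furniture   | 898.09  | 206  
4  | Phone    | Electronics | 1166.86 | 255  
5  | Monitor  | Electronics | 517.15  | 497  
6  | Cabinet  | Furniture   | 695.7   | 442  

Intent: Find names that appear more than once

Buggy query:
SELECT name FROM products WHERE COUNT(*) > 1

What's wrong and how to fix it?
Bug: COUNT(*) is an aggregate and cannot be used in WHERE

Fix: GROUP BY name, then filter groups with HAVING COUNT(*) > 1

Corrected query:
SELECT name FROM products GROUP BY name HAVING COUNT(*) > 1

Result:
(no rows)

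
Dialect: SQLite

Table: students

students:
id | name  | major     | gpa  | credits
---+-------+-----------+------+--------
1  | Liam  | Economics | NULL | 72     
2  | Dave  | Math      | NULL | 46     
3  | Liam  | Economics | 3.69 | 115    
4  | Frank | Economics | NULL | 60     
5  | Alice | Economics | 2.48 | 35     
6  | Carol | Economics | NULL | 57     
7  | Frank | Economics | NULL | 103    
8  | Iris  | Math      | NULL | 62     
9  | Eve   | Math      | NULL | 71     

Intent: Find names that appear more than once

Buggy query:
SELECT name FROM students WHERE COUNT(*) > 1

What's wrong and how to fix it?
Bug: WHERE can't reference COUNT(*); aggregates are computed after WHERE

Fix: GROUP BY name, then filter groups with HAVING COUNT(*) > 1

Corrected query:
SELECT name FROM students GROUP BY name HAVING COUNT(*) > 1

Result:
name 
-----
Frank
Liam 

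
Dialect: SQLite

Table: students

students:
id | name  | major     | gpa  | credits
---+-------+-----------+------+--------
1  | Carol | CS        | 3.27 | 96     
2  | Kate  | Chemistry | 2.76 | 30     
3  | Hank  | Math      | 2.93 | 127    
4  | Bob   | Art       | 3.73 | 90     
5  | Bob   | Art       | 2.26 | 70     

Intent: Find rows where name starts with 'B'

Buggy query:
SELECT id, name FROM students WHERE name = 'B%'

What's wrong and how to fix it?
Bug: Wildcards only work with LIKE; '=' treats '%' as a literal character

Fix: Use LIKE for wildcard pattern matching

Corrected query:
SELECT id, name FROM students WHERE name LIKE 'B%'

Result:
id | name
---+-----
4  | Bob 
5  | Bob 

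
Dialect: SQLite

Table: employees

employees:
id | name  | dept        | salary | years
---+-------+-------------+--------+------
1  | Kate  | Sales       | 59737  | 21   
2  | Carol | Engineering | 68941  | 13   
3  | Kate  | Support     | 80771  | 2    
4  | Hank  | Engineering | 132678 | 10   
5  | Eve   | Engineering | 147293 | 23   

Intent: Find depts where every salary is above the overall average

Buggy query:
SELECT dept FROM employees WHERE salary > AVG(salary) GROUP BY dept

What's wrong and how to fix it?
Bug: AVG() is an aggregate; it can't sit directly in WHERE

Fix: Compute the overall average in a scalar subquery and compare each group's MIN against it in HAVING

Corrected query:
SELECT dept FROM employees GROUP BY dept HAVING MIN(salary) > (SELECT AVG(salary) FROM employees)

Result:
(no rows)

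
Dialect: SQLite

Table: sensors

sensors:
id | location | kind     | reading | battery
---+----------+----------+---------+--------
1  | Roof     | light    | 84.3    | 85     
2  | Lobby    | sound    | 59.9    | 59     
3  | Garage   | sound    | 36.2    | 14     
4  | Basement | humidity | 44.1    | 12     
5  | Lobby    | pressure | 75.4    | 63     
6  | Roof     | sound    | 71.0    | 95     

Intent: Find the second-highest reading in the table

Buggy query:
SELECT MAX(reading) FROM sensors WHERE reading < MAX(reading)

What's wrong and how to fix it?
Bug: The inner MAX is an aggregate inside WHERE, which is not allowed

Fix: Compute the overall MAX in a subquery, then take MAX of rows below it

Corrected query:
SELECT MAX(reading) FROM sensors WHERE reading < (SELECT MAX(reading) FROM sensors)

Result:
MAX(reading)
------------
75.4        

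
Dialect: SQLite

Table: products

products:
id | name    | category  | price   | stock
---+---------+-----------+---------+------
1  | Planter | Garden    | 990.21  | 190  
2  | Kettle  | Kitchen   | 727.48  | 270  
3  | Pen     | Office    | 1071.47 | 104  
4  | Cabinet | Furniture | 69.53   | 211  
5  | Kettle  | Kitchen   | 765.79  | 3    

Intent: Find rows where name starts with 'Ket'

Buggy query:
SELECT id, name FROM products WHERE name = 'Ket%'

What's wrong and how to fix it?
Bug: '=' compares the literal string including the % character; pattern matching needs LIKE

Fix: Use LIKE for wildcard pattern matching

Corrected query:
SELECT id, name FROM products WHERE name LIKE 'Ket%'

Result:
id | name  
---+-------
2  | Kettle
5  | Kettle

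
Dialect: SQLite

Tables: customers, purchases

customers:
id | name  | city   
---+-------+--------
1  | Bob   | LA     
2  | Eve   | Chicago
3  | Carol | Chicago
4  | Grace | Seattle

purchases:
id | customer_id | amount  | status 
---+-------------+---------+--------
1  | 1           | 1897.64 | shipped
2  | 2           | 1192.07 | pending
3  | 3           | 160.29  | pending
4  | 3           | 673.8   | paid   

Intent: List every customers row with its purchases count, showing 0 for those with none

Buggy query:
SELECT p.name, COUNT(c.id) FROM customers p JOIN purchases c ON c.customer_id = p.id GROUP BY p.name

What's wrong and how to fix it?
Bug: An inner join excludes parents with zero children

Fix: Switch to LEFT JOIN to retain unmatched parent rows

Corrected query:
SELECT p.name, COUNT(c.id) FROM customers p LEFT JOIN purchases c ON c.customer_id = p.id GROUP BY p.name

Result:
name  | COUNT(c.id)
------+------------
Bob   | 1          
Carol | 2          
Eve   | 1          
Grace | 0          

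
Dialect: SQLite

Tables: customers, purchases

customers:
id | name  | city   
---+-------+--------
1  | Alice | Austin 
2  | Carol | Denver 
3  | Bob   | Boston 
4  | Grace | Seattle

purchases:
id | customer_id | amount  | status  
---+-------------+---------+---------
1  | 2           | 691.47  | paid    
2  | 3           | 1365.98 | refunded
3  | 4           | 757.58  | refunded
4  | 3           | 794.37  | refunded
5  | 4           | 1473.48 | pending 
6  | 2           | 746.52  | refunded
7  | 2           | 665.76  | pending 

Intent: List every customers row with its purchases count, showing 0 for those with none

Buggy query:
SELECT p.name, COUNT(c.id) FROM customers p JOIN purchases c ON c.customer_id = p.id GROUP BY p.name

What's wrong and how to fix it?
Bug: An inner join excludes parents with zero children

Fix: Switch to LEFT JOIN to retain unmatched parent rows

Corrected query:
SELECT p.name, COUNT(c.id) FROM customers p LEFT JOIN purchases c ON c.customer_id = p.id GROUP BY p.name

Result:
name  | COUNT(c.id)
------+------------
Alice | 0          
Bob   | 2          
Carol | 3          
Grace | 2          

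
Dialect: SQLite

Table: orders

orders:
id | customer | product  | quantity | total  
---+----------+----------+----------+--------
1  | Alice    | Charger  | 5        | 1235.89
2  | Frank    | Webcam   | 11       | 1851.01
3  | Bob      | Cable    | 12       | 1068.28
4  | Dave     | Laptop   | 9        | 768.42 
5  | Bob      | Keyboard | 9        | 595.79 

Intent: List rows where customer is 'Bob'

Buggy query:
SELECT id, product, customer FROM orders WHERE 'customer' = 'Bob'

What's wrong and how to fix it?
Bug: Single quotes denote string literals in SQL; the column name is being compared as a constant string

Fix: Remove the quotes around the column name (or use double quotes for an identifier)

Corrected query:
SELECT id, product, customer FROM orders WHERE customer = 'Bob'

Result:
id | product  | customer
---+----------+---------
3  | Cable    | Bob     
5  | Keyboard | Bob     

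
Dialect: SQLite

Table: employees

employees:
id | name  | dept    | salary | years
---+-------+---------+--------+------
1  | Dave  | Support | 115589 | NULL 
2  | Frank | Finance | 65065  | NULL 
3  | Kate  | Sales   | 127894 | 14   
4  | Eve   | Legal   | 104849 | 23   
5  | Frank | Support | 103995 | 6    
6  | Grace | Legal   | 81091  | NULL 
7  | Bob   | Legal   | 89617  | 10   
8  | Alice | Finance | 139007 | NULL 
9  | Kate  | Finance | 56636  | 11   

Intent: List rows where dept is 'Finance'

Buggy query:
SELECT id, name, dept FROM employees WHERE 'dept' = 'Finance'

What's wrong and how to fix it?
Bug: 'dept' in single quotes is a string literal, not the column; the comparison is literal-vs-literal and never true

Fix: Reference the column as dept without single quotes

Corrected query:
SELECT id, name, dept FROM employees WHERE dept = 'Finance'

Result:
id | name  | dept   
---+-------+--------
2  | Frank | Finance
8  | Alice | Finance
9  | Kate  | Finance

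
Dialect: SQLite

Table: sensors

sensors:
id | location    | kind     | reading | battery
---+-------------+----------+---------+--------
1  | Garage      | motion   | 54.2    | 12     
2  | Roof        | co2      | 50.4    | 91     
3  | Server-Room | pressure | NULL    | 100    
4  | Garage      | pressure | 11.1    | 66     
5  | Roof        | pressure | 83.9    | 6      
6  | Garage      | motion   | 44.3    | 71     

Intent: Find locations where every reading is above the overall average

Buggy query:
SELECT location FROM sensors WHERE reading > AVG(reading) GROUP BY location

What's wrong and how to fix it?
Bug: AVG() is an aggregate; it can't sit directly in WHERE

Fix: Compute the overall average in a scalar subquery and compare each group's MIN against it in HAVING

Corrected query:
SELECT location FROM sensors GROUP BY location HAVING MIN(reading) > (SELECT AVG(reading) FROM sensors)

Result:
location
--------
Roof    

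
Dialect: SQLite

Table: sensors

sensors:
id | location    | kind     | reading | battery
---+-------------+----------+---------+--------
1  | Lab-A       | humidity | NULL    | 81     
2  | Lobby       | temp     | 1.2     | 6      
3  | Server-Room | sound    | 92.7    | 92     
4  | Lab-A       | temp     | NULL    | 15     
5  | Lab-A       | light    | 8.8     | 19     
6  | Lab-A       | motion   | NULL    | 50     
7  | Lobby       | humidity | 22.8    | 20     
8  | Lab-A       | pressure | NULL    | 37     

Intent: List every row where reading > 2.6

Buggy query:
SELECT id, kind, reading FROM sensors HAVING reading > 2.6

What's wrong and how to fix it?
Bug: HAVING filters the output of aggregation, but this query has no GROUP BY and no aggregate functions, so SQLite rejects it (HAVING clause on a non-aggregate query); the condition here is per row

Fix: Replace HAVING with WHERE since the condition applies to individual rows

Corrected query:
SELECT id, kind, reading FROM sensors WHERE reading > 2.6

Result:
id | kind     | reading
---+----------+--------
3  | sound    | 92.7   
5  | light    | 8.8    
7  | humidity | 22.8   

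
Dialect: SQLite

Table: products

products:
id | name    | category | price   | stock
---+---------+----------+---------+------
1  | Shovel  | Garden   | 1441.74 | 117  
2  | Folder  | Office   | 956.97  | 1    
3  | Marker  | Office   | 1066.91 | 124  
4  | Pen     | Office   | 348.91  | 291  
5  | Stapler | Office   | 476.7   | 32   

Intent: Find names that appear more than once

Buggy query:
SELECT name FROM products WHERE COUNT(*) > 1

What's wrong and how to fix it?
Bug: WHERE can't reference COUNT(*); aggregates are computed after WHERE

Fix: Group first, then use HAVING for the count condition

Corrected query:
SELECT name FROM products GROUP BY name HAVING COUNT(*) > 1

Result:
(no rows)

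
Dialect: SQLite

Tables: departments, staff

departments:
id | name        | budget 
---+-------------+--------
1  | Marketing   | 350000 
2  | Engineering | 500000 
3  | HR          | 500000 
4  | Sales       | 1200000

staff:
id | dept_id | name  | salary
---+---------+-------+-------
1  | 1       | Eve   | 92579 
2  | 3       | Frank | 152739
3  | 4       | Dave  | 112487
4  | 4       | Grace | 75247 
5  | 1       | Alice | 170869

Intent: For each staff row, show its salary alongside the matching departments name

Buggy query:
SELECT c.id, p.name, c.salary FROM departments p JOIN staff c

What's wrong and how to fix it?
Bug: JOIN with no ON clause produces a cartesian product; every staff row pairs with every departments row

Fix: Specify the join condition linking the foreign key to the parent id

Corrected query:
SELECT c.id, p.name, c.salary FROM departments p JOIN staff c ON c.dept_id = p.id

Result:
id | name      | salary
---+-----------+-------
1  | Marketing | 92579 
2  | HR        | 152739
3  | Sales     | 112487
4  | Sales     | 75247 
5  | Marketing | 170869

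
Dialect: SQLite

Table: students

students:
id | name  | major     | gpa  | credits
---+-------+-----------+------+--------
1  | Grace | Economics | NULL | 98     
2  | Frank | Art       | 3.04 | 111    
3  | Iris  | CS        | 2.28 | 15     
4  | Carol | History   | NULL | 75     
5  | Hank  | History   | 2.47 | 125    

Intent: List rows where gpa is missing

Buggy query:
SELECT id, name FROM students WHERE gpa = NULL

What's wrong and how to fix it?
Bug: Comparing to NULL with '=' never matches; NULL = NULL is unknown, not true

Fix: Use IS NULL to test for NULL

Corrected query:
SELECT id, name FROM students WHERE gpa IS NULL

Result:
id | name 
---+------
1  | Grace
4  | Carol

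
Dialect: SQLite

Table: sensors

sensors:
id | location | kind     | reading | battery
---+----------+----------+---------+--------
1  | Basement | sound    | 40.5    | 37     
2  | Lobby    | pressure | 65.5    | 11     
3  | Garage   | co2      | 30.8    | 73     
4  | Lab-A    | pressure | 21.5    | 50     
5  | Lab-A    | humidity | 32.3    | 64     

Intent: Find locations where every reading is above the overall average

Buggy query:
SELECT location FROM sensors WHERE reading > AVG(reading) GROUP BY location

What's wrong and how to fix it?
Bug: WHERE evaluates per row before aggregation, so AVG() is unavailable

Fix: Use a subquery for AVG and a HAVING MIN(...) filter so the condition holds for every row in the group

Corrected query:
SELECT location FROM sensors GROUP BY location HAVING MIN(reading) > (SELECT AVG(reading) FROM sensors)

Result:
location
--------
Basement
Lobby   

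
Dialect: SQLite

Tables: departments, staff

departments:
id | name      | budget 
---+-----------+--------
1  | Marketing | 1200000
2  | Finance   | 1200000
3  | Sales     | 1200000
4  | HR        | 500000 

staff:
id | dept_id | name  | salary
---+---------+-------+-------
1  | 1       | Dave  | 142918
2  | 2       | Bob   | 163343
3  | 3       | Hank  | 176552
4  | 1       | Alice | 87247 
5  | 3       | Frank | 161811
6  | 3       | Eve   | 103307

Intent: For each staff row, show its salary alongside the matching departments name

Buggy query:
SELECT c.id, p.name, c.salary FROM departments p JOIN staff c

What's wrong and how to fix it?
Bug: Missing join condition: each staff row is matched to all departments rows instead of just its own

Fix: Add ON c.dept_id = p.id to the JOIN

Corrected query:
SELECT c.id, p.name, c.salary FROM departments p JOIN staff c ON c.dept_id = p.id

Result:
id | name      | salary
---+-----------+-------
1  | Marketing | 142918
2  | Finance   | 163343
3  | Sales     | 176552
4  | Marketing | 87247 
5  | Sales     | 161811
6  | Sales     | 103307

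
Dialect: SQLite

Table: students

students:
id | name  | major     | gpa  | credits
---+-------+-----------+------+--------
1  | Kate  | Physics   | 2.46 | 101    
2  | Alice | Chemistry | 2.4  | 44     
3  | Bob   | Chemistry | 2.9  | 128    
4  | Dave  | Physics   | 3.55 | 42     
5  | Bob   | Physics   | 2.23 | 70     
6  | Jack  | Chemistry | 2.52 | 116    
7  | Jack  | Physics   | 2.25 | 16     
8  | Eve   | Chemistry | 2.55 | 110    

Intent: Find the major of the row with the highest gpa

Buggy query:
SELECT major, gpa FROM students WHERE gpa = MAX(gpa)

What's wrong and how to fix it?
Bug: WHERE is evaluated per row; an aggregate over the whole table isn't defined there

Fix: Use a subquery: WHERE gpa = (SELECT MAX(gpa) FROM students)

Corrected query:
SELECT major, gpa FROM students WHERE gpa = (SELECT MAX(gpa) FROM students)

Result:
major   | gpa 
--------+-----
Physics | 3.55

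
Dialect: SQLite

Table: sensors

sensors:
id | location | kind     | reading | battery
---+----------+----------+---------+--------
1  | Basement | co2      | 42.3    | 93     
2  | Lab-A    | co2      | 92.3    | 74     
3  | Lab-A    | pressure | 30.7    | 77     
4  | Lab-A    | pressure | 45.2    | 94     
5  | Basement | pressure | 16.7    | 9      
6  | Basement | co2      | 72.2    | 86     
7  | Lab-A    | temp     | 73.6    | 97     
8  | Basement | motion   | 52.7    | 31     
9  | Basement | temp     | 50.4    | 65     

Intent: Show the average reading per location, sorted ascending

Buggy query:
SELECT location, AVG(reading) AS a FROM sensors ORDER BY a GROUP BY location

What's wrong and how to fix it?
Bug: GROUP BY must precede ORDER BY

Fix: Move ORDER BY to the end, after GROUP BY

Corrected query:
SELECT location, AVG(reading) AS a FROM sensors GROUP BY location ORDER BY a

Result:
location | a    
---------+------
Basement | 46.86
Lab-A    | 60.45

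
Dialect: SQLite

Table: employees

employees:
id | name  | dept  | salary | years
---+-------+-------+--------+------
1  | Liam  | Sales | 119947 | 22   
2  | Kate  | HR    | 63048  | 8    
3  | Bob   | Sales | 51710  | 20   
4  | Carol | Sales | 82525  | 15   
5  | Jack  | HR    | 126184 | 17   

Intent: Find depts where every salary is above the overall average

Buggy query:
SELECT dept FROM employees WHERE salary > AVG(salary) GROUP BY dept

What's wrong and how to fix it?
Bug: AVG() is an aggregate; it can't sit directly in WHERE

Fix: Use a subquery for AVG and a HAVING MIN(...) filter so the condition holds for every row in the group

Corrected query:
SELECT dept FROM employees GROUP BY dept HAVING MIN(salary) > (SELECT AVG(salary) FROM employees)

Result:
(no rows)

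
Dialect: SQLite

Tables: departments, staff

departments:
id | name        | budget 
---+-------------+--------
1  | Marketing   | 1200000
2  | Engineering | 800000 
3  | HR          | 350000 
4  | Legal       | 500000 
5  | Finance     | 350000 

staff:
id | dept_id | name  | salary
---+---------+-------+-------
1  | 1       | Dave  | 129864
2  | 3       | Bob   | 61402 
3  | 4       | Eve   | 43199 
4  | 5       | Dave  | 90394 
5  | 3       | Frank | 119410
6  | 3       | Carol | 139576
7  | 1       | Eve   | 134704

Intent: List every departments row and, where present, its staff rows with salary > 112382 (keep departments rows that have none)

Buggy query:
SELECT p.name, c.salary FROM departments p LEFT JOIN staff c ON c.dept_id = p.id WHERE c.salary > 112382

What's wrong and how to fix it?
Bug: Filtering c.salary in WHERE discards the NULL rows produced by LEFT JOIN, turning it into an inner join

Fix: Put 'c.salary > 112382' in the JOIN's ON clause instead of WHERE

Corrected query:
SELECT p.name, c.salary FROM departments p LEFT JOIN staff c ON c.dept_id = p.id AND c.salary > 112382

Result:
name        | salary
------------+-------
Marketing   | 129864
Marketing   | 134704
Engineering | NULL  
HR          | 119410
HR          | 139576
Legal       | NULL  
Finance     | NULL  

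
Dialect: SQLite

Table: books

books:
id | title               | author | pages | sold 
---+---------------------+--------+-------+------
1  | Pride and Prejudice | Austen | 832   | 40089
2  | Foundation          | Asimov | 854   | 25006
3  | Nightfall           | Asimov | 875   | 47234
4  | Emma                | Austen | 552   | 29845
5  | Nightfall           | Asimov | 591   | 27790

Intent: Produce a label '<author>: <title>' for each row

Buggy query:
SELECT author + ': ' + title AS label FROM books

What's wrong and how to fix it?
Bug: SQLite uses || for string concatenation; + coerces text to numbers (yielding 0)

Fix: Use the || operator for string concatenation

Corrected query:
SELECT author || ': ' || title AS label FROM books

Result:
label                      
---------------------------
Austen: Pride and Prejudice
Asimov: Foundation         
Asimov: Nightfall          
Austen: Emma               
Asimov: Nightfall          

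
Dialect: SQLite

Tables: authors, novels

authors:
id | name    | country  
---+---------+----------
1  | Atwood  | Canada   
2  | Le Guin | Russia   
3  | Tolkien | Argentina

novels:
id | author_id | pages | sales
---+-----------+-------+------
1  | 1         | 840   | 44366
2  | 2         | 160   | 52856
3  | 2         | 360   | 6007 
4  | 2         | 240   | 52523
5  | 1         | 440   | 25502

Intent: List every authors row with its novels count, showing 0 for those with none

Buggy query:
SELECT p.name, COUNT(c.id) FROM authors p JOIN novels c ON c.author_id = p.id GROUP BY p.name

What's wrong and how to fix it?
Bug: INNER JOIN drops authors rows that have no matching novels rows

Fix: Use LEFT JOIN so parents without children still appear (COUNT(c.id) gives 0)

Corrected query:
SELECT p.name, COUNT(c.id) FROM authors p LEFT JOIN novels c ON c.author_id = p.id GROUP BY p.name

Result:
name    | COUNT(c.id)
--------+------------
Atwood  | 2          
Le Guin | 3          
Tolkien | 0          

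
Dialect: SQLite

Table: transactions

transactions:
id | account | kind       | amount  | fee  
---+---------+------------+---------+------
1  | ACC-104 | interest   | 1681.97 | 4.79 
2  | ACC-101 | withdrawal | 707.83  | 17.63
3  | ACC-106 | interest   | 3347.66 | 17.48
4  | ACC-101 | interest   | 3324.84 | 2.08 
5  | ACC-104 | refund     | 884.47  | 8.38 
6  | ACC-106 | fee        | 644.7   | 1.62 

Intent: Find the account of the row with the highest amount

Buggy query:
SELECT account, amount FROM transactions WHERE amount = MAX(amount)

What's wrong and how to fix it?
Bug: MAX(amount) is an aggregate and cannot be used directly in WHERE

Fix: Wrap MAX in a scalar subquery so WHERE compares against a single value

Corrected query:
SELECT account, amount FROM transactions WHERE amount = (SELECT MAX(amount) FROM transactions)

Result:
account | amount 
--------+--------
ACC-106 | 3347.66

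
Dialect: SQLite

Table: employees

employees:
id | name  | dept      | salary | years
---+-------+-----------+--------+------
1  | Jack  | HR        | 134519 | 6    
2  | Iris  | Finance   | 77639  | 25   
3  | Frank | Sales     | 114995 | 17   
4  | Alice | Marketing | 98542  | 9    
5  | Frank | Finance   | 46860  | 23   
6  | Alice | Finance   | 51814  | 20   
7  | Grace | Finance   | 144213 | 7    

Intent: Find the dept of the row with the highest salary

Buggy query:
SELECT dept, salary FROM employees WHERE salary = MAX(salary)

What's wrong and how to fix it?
Bug: MAX(salary) is an aggregate and cannot be used directly in WHERE

Fix: Wrap MAX in a scalar subquery so WHERE compares against a single value

Corrected query:
SELECT dept, salary FROM employees WHERE salary = (SELECT MAX(salary) FROM employees)

Result:
dept    | salary
--------+-------
Finance | 144213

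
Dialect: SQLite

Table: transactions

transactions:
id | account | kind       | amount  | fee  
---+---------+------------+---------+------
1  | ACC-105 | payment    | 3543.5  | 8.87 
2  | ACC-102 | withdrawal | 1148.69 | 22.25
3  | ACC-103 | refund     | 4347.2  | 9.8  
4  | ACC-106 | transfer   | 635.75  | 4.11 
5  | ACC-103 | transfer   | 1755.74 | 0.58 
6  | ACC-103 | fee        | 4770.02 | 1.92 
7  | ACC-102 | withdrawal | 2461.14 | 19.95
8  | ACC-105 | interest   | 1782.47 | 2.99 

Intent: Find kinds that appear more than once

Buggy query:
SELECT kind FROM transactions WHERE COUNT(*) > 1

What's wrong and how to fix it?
Bug: COUNT(*) is an aggregate and cannot be used in WHERE

Fix: Group first, then use HAVING for the count condition

Corrected query:
SELECT kind FROM transactions GROUP BY kind HAVING COUNT(*) > 1

Result:
kind      
----------
transfer  
withdrawal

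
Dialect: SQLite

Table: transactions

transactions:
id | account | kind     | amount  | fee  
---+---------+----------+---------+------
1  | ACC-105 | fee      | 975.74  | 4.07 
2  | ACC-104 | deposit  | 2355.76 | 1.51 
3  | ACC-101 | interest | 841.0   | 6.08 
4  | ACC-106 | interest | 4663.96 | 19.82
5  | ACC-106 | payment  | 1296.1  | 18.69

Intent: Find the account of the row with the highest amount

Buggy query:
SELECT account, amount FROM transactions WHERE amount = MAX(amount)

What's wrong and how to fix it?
Bug: MAX(amount) is an aggregate and cannot be used directly in WHERE

Fix: Use a subquery: WHERE amount = (SELECT MAX(amount) FROM transactions)

Corrected query:
SELECT account, amount FROM transactions WHERE amount = (SELECT MAX(amount) FROM transactions)

Result:
account | amount 
--------+--------
ACC-106 | 4663.96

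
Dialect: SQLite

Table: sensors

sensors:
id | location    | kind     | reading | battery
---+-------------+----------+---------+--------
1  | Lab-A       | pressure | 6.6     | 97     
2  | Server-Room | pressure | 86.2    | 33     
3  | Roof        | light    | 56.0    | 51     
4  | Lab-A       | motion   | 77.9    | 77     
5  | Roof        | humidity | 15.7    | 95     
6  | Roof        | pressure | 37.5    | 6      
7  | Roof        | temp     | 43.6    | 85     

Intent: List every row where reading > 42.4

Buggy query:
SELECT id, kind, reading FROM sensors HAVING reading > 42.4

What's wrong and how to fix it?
Bug: This is a non-aggregate query (no GROUP BY, no aggregates), so in SQLite the HAVING clause is invalid here; a row-level condition belongs in WHERE

Fix: Use WHERE for row-level filtering

Corrected query:
SELECT id, kind, reading FROM sensors WHERE reading > 42.4

Result:
id | kind     | reading
---+----------+--------
2  | pressure | 86.2   
3  | light    | 56     
4  | motion   | 77.9   
7  | temp     | 43.6   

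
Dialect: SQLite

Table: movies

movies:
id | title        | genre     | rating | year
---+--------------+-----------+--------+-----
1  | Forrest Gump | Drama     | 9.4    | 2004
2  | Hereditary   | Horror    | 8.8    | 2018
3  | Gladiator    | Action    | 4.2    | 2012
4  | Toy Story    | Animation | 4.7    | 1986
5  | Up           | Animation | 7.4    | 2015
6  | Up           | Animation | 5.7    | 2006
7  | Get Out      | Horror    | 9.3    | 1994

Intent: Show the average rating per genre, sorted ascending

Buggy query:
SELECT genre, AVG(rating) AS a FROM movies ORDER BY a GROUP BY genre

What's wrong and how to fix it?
Bug: ORDER BY appears before GROUP BY; SQL clause order requires GROUP BY first

Fix: Reorder: SELECT … FROM … GROUP BY … ORDER BY …

Corrected query:
SELECT genre, AVG(rating) AS a FROM movies GROUP BY genre ORDER BY a

Result:
genre     | a       
----------+---------
Action    | 4.2     
Animation | 5.933333
Horror    | 9.05    
Drama     | 9.4     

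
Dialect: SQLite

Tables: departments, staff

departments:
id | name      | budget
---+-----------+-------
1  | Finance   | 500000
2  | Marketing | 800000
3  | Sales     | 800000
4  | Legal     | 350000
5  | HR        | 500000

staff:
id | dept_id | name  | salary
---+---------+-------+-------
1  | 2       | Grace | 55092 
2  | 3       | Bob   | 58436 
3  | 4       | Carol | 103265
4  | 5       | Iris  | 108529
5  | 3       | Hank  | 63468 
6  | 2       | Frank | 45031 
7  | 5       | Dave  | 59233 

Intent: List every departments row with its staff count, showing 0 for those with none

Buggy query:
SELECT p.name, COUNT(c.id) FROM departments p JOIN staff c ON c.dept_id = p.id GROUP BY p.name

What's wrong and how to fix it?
Bug: An inner join excludes parents with zero children

Fix: Switch to LEFT JOIN to retain unmatched parent rows

Corrected query:
SELECT p.name, COUNT(c.id) FROM departments p LEFT JOIN staff c ON c.dept_id = p.id GROUP BY p.name

Result:
name      | COUNT(c.id)
----------+------------
Finance   | 0          
HR        | 2          
Legal     | 1          
Marketing | 2          
Sales     | 2          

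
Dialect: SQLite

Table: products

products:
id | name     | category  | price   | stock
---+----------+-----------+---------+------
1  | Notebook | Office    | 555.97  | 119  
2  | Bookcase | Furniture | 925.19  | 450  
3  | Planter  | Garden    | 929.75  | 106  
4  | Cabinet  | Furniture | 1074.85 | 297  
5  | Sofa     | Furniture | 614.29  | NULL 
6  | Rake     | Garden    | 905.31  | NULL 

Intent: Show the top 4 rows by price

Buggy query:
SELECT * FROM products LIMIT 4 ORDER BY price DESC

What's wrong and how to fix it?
Bug: ORDER BY cannot follow LIMIT; LIMIT is the final clause

Fix: Swap the clauses: ORDER BY first, then LIMIT

Corrected query:
SELECT * FROM products ORDER BY price DESC LIMIT 4

Result:
id | name     | category  | price   | stock
---+----------+-----------+---------+------
4  | Cabinet  | Furniture | 1074.85 | 297  
3  | Planter  | Garden    | 929.75  | 106  
2  | Bookcase | Furniture | 925.19  | 450  
6  | Rake     | Garden    | 905.31  | NULL 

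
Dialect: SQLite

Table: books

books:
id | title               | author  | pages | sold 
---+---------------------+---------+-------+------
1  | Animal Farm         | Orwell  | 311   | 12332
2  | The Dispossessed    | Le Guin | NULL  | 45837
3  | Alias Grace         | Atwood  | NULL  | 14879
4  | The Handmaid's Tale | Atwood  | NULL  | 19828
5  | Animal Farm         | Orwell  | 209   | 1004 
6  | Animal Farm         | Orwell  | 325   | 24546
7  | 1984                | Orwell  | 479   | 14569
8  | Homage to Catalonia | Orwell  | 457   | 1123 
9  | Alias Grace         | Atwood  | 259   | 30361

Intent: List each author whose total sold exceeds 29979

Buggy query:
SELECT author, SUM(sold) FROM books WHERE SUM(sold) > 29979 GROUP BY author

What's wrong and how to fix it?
Bug: WHERE runs before GROUP BY, so aggregates aren't available there

Fix: Move the aggregate condition to a HAVING clause

Corrected query:
SELECT author, SUM(sold) FROM books GROUP BY author HAVING SUM(sold) > 29979

Result:
author  | SUM(sold)
--------+----------
Atwood  | 65068    
Le Guin | 45837    
Orwell  | 53574    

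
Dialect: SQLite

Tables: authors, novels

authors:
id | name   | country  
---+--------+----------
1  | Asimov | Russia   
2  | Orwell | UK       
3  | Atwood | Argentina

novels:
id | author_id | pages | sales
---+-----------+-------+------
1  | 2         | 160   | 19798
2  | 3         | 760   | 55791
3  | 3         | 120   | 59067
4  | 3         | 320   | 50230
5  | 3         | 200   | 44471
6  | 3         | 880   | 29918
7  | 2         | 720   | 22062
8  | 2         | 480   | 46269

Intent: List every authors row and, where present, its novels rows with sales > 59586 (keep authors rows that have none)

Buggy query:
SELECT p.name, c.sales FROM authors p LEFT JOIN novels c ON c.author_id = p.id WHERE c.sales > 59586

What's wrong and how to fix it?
Bug: Filtering c.sales in WHERE discards the NULL rows produced by LEFT JOIN, turning it into an inner join

Fix: Put 'c.sales > 59586' in the JOIN's ON clause instead of WHERE

Corrected query:
SELECT p.name, c.sales FROM authors p LEFT JOIN novels c ON c.author_id = p.id AND c.sales > 59586

Result:
name   | sales
-------+------
Asimov | NULL 
Orwell | NULL 
Atwood | NULL 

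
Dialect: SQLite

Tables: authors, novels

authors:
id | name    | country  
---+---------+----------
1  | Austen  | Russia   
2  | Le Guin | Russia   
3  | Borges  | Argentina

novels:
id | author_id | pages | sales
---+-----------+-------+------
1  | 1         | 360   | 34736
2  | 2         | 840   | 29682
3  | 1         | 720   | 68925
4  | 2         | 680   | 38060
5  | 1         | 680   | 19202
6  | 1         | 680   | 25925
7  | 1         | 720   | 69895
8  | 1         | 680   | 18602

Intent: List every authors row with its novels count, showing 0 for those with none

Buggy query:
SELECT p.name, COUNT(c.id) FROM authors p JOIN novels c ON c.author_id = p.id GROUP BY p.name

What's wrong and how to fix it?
Bug: INNER JOIN drops authors rows that have no matching novels rows

Fix: Switch to LEFT JOIN to retain unmatched parent rows

Corrected query:
SELECT p.name, COUNT(c.id) FROM authors p LEFT JOIN novels c ON c.author_id = p.id GROUP BY p.name

Result:
name    | COUNT(c.id)
--------+------------
Austen  | 6          
Borges  | 0          
Le Guin | 2          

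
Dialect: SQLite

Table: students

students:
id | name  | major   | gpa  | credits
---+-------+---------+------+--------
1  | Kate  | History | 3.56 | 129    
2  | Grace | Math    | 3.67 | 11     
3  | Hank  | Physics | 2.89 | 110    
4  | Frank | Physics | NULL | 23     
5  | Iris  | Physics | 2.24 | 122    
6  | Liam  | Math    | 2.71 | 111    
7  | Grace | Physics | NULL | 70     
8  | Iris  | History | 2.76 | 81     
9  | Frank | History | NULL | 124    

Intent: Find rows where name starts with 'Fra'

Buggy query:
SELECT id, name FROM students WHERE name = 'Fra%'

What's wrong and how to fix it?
Bug: Wildcards only work with LIKE; '=' treats '%' as a literal character

Fix: Replace '=' with LIKE so 'Fra%' is treated as a pattern

Corrected query:
SELECT id, name FROM students WHERE name LIKE 'Fra%'

Result:
id | name 
---+------
4  | Frank
9  | Frank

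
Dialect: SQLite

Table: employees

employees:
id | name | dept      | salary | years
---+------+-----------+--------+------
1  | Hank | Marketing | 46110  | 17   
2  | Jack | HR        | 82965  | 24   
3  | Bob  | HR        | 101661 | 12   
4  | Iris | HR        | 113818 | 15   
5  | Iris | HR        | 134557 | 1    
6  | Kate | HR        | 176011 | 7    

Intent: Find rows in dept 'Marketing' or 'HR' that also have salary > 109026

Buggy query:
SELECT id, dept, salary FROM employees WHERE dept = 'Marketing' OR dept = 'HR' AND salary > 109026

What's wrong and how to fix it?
Bug: Without parentheses, AND is evaluated before OR, so the salary filter only applies to the 'HR' branch

Fix: Group the OR with parentheses (or use IN), then AND the threshold

Corrected query:
SELECT id, dept, salary FROM employees WHERE (dept = 'Marketing' OR dept = 'HR') AND salary > 109026

Result:
id | dept | salary
---+------+-------
4  | HR   | 113818
5  | HR   | 134557
6  | HR   | 176011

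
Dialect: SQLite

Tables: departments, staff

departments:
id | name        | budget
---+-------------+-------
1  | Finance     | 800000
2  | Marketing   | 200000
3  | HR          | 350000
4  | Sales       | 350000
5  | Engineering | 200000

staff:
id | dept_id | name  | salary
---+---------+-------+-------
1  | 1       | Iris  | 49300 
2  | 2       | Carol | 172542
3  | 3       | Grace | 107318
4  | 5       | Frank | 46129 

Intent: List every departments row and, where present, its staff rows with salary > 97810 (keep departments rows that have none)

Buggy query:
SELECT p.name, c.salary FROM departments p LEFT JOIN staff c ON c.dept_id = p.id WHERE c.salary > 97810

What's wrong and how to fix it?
Bug: Filtering c.salary in WHERE discards the NULL rows produced by LEFT JOIN, turning it into an inner join

Fix: Move the right-table condition into the ON clause so unmatched parents are kept

Corrected query:
SELECT p.name, c.salary FROM departments p LEFT JOIN staff c ON c.dept_id = p.id AND c.salary > 97810

Result:
name        | salary
------------+-------
Finance     | NULL  
Marketing   | 172542
HR          | 107318
Sales       | NULL  
Engineering | NULL  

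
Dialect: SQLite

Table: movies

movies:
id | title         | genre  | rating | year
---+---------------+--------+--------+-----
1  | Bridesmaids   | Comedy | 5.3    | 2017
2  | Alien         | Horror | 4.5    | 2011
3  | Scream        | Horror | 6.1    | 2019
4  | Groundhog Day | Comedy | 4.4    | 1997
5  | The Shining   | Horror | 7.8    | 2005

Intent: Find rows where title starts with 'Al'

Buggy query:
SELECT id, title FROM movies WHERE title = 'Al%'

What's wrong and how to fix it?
Bug: '=' compares the literal string including the % character; pattern matching needs LIKE

Fix: Use LIKE for wildcard pattern matching

Corrected query:
SELECT id, title FROM movies WHERE title LIKE 'Al%'

Result:
id | title
---+------
2  | Alien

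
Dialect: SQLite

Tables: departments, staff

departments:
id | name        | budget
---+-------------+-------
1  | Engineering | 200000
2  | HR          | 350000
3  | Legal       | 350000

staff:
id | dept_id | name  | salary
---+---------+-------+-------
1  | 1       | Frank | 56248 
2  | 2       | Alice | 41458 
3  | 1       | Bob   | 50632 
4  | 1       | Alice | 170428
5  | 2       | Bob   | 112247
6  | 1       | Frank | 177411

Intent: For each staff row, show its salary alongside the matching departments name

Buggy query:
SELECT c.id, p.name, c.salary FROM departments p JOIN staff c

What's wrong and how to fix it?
Bug: Missing join condition: each staff row is matched to all departments rows instead of just its own

Fix: Add ON c.dept_id = p.id to the JOIN

Corrected query:
SELECT c.id, p.name, c.salary FROM departments p JOIN staff c ON c.dept_id = p.id

Result:
id | name        | salary
---+-------------+-------
1  | Engineering | 56248 
2  | HR          | 41458 
3  | Engineering | 50632 
4  | Engineering | 170428
5  | HR          | 112247
6  | Engineering | 177411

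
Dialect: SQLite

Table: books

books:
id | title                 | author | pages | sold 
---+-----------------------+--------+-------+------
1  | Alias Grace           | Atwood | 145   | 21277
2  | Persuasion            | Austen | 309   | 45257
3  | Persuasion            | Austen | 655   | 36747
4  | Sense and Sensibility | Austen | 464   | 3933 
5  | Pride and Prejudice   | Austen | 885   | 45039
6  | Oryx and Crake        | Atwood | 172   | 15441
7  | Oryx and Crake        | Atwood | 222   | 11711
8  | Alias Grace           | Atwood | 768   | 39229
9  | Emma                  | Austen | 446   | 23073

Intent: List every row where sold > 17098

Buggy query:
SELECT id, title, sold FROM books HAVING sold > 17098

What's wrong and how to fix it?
Bug: This is a non-aggregate query (no GROUP BY, no aggregates), so in SQLite the HAVING clause is invalid here; a row-level condition belongs in WHERE

Fix: Use WHERE for row-level filtering

Corrected query:
SELECT id, title, sold FROM books WHERE sold > 17098

Result:
id | title               | sold 
---+---------------------+------
1  | Alias Grace         | 21277
2  | Persuasion          | 45257
3  | Persuasion          | 36747
5  | Pride and Prejudice | 45039
8  | Alias Grace         | 39229
9  | Emma                | 23073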